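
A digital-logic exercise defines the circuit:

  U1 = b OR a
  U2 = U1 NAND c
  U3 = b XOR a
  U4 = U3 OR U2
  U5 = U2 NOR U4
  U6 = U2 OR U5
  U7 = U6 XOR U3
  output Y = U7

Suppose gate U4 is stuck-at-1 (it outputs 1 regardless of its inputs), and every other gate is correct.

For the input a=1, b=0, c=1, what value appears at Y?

1

Propagate with U4 forced: U1=1, U2=0, U3=1, U4=1 [stuck-at-1], U5=0, U6=0, U7=1.
So Y = 1. (Same as the fault-free value — the fault is masked on this input.)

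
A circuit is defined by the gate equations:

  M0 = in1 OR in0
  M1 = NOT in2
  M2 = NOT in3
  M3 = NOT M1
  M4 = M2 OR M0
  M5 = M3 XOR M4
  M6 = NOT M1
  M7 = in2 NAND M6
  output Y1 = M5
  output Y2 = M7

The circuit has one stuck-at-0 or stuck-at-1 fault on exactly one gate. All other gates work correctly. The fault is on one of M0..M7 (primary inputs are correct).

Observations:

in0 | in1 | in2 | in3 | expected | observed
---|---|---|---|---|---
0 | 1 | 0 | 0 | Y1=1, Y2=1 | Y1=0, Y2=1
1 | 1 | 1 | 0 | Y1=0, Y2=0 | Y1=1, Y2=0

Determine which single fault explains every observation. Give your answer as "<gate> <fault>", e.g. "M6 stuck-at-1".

Fault-free values for test 1 (in0=0, in1=1, in2=0, in3=0): M0=1, M1=1, M2=1, M3=0, M4=1, M5=1, M6=0, M7=1, giving Y1=1, Y2=1. Observed Y1=0, Y2=1.
Test 1: faults giving observed Y1=0, Y2=1 are {M1 stuck-at-0, M3 stuck-at-1, M4 stuck-at-0, M5 stuck-at-0}.
Test 2 (in0=1, in1=1, in2=1, in3=0): fault-free M0=1, M1=0, M2=1, M3=1, M4=1, M5=0, M6=1, M7=0 → Y1=0, Y2=0; observed Y1=1, Y2=0. Eliminates M1 stuck-at-0, M3 stuck-at-1, M5 stuck-at-0.
Only M4 stuck-at-0 is consistent with every test.

M4 stuck-at-0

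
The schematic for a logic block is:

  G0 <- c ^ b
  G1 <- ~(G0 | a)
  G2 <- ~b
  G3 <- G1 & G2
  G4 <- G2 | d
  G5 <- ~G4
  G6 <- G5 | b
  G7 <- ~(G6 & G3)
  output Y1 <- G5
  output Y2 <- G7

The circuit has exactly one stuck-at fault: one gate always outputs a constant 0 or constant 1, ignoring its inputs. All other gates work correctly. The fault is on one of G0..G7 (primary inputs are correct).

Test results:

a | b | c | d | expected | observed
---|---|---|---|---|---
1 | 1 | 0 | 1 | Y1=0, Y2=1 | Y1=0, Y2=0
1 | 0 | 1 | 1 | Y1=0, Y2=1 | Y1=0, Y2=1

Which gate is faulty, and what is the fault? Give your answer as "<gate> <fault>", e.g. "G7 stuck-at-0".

Fault-free values for test 1 (a=1, b=1, c=0, d=1): G0=1, G1=0, G2=0, G3=0, G4=1, G5=0, G6=1, G7=1, giving Y1=0, Y2=1. Observed Y1=0, Y2=0.
Test 1: faults giving observed Y1=0, Y2=0 are {G3 stuck-at-1, G7 stuck-at-0}.
Test 2 (a=1, b=0, c=1, d=1): fault-free G0=1, G1=0, G2=1, G3=0, G4=1, G5=0, G6=0, G7=1 → Y1=0, Y2=1; observed Y1=0, Y2=1. Eliminates G7 stuck-at-0.
Only G3 stuck-at-1 is consistent with every test.

G3 stuck-at-1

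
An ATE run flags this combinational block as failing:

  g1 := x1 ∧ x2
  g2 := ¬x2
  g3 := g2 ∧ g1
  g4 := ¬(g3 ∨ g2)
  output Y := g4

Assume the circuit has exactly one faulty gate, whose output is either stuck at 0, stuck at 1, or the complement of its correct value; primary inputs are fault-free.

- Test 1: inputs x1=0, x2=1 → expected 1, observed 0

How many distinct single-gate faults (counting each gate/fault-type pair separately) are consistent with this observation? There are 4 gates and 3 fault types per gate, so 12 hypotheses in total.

6

Fault-free: g1=0, g2=0, g3=0, g4=1 → 1. Observed 0.
  g1 stuck-at-0: output 1 ✗
  g1 stuck-at-1: output 1 ✗
  g1 inverted output: output 1 ✗
  g2 stuck-at-0: output 1 ✗
  g2 stuck-at-1: output 0 ✓
  g2 inverted output: output 0 ✓
  g3 stuck-at-0: output 1 ✗
  g3 stuck-at-1: output 0 ✓
  g3 inverted output: output 0 ✓
  g4 stuck-at-0: output 0 ✓
  g4 stuck-at-1: output 1 ✗
  g4 inverted output: output 0 ✓
Consistent faults: {g2 stuck-at-1, g2 inverted output, g3 stuck-at-1, g3 inverted output, g4 stuck-at-0, g4 inverted output} — 6 in all.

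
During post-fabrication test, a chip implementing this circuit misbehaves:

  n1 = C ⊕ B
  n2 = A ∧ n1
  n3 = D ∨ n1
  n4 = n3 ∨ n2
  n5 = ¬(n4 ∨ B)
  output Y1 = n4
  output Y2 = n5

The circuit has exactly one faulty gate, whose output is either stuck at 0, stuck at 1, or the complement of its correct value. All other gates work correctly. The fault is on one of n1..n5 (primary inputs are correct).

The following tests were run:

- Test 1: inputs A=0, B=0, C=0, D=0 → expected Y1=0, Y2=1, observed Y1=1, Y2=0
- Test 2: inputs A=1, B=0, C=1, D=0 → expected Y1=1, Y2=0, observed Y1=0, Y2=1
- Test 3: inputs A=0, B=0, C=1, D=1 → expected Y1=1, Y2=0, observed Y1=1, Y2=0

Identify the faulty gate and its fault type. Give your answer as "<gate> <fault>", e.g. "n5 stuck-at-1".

Fault-free values for test 1 (A=0, B=0, C=0, D=0): n1=0, n2=0, n3=0, n4=0, n5=1, giving Y1=0, Y2=1. Observed Y1=1, Y2=0.
Test 1: faults giving observed Y1=1, Y2=0 are {n1 stuck-at-1, n1 inverted output, n2 stuck-at-1, n2 inverted output, n3 stuck-at-1, n3 inverted output, n4 stuck-at-1, n4 inverted output}.
Test 2 (A=1, B=0, C=1, D=0): fault-free n1=1, n2=1, n3=1, n4=1, n5=0 → Y1=1, Y2=0; observed Y1=0, Y2=1. Eliminates n1 stuck-at-1, n2 stuck-at-1, n2 inverted output, n3 stuck-at-1, n3 inverted output, n4 stuck-at-1.
Test 3 (A=0, B=0, C=1, D=1): fault-free n1=1, n2=0, n3=1, n4=1, n5=0 → Y1=1, Y2=0; observed Y1=1, Y2=0. Eliminates n4 inverted output.
Only n1 inverted output is consistent with every test.

n1 inverted output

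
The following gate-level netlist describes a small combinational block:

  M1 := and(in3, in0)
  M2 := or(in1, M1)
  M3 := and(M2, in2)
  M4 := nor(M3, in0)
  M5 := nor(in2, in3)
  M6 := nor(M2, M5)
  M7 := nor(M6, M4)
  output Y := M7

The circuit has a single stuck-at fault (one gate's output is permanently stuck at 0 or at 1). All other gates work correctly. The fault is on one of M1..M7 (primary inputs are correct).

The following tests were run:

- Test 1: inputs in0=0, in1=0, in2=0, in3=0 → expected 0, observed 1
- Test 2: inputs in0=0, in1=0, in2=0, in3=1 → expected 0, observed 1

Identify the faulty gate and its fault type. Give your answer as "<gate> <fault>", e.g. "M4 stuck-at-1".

M7 stuck-at-1

Fault-free values for test 1 (in0=0, in1=0, in2=0, in3=0): M1=0, M2=0, M3=0, M4=1, M5=1, M6=0, M7=0, giving Y=0. Observed 1.
Test 1: faults giving observed 1 are {M3 stuck-at-1, M4 stuck-at-0, M7 stuck-at-1}.
Test 2 (in0=0, in1=0, in2=0, in3=1): fault-free M1=0, M2=0, M3=0, M4=1, M5=0, M6=1, M7=0 → 0; observed 1. Eliminates M3 stuck-at-1, M4 stuck-at-0.
Only M7 stuck-at-1 is consistent with every test.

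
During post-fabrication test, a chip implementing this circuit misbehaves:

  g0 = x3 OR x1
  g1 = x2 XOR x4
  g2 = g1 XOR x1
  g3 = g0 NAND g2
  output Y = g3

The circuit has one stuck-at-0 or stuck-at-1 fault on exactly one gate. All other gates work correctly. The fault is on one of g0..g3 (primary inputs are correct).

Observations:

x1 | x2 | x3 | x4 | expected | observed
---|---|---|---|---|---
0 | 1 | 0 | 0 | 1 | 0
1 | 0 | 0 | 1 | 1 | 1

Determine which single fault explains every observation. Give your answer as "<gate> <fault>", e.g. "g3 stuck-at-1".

Fault-free values for test 1 (x1=0, x2=1, x3=0, x4=0): g0=0, g1=1, g2=1, g3=1, giving Y=1. Observed 0.
Test 1: faults giving observed 0 are {g0 stuck-at-1, g3 stuck-at-0}.
Test 2 (x1=1, x2=0, x3=0, x4=1): fault-free g0=1, g1=1, g2=0, g3=1 → 1; observed 1. Eliminates g3 stuck-at-0.
Only g0 stuck-at-1 is consistent with every test.

g0 stuck-at-1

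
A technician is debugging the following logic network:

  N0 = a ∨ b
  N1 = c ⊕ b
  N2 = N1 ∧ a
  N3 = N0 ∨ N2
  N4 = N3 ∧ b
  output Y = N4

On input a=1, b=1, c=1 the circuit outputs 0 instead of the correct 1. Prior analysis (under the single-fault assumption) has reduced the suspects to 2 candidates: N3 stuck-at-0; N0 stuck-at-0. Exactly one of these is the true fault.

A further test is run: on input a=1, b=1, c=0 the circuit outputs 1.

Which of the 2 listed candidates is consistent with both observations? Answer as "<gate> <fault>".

N0 stuck-at-0

Evaluate each candidate on input a=1, b=1, c=0:
  N3 stuck-at-0: N0=1, N1=1, N2=1, N3=0 [stuck-at-0], N4=0 → 0 — eliminated
  N0 stuck-at-0: N0=0 [stuck-at-0], N1=1, N2=1, N3=1, N4=1 → 1 — matches
Only N0 stuck-at-0 reproduces the observed 1.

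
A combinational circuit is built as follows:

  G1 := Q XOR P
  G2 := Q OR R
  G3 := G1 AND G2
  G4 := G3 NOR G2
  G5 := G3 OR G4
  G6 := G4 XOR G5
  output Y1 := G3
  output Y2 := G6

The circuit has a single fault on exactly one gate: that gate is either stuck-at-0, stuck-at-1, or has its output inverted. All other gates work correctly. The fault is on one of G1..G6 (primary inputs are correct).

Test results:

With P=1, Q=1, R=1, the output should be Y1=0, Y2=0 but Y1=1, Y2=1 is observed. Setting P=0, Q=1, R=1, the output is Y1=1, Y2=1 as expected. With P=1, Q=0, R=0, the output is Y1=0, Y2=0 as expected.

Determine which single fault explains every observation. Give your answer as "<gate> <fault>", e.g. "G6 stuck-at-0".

G1 stuck-at-1

Fault-free values for test 1 (P=1, Q=1, R=1): G1=0, G2=1, G3=0, G4=0, G5=0, G6=0, giving Y1=0, Y2=0. Observed Y1=1, Y2=1.
Test 1: faults giving observed Y1=1, Y2=1 are {G1 stuck-at-1, G1 inverted output, G3 stuck-at-1, G3 inverted output}.
Test 2 (P=0, Q=1, R=1): fault-free G1=1, G2=1, G3=1, G4=0, G5=1, G6=1 → Y1=1, Y2=1; observed Y1=1, Y2=1. Eliminates G1 inverted output, G3 inverted output.
Test 3 (P=1, Q=0, R=0): fault-free G1=1, G2=0, G3=0, G4=1, G5=1, G6=0 → Y1=0, Y2=0; observed Y1=0, Y2=0. Eliminates G3 stuck-at-1.
Only G1 stuck-at-1 is consistent with every test.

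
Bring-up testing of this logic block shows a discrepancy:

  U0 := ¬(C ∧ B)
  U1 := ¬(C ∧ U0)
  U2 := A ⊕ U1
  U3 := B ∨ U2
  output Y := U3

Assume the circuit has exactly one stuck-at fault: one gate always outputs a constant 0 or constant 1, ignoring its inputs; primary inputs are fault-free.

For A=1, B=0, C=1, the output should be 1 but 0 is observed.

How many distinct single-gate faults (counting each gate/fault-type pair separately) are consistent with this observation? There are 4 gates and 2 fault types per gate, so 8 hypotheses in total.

Fault-free: U0=1, U1=0, U2=1, U3=1 → 1. Observed 0.
  U0 stuck-at-0: output 0 ✓
  U0 stuck-at-1: output 1 ✗
  U1 stuck-at-0: output 1 ✗
  U1 stuck-at-1: output 0 ✓
  U2 stuck-at-0: output 0 ✓
  U2 stuck-at-1: output 1 ✗
  U3 stuck-at-0: output 0 ✓
  U3 stuck-at-1: output 1 ✗
Consistent faults: {U0 stuck-at-0, U1 stuck-at-1, U2 stuck-at-0, U3 stuck-at-0} — 4 in all.

4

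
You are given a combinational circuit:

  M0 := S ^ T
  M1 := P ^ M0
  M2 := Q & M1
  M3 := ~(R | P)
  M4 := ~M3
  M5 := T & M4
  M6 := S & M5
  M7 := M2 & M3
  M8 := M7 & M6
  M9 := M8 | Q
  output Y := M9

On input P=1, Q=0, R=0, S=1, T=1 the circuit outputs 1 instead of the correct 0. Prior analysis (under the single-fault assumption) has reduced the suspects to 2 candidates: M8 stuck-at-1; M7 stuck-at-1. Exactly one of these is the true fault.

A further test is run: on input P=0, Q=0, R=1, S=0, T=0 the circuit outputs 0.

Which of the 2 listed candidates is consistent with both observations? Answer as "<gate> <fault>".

Evaluate each candidate on input P=0, Q=0, R=1, S=0, T=0:
  M8 stuck-at-1: M0=0, M1=0, M2=0, M3=0, M4=1, M5=0, M6=0, M7=0, M8=1 [stuck-at-1], M9=1 → 1 — eliminated
  M7 stuck-at-1: M0=0, M1=0, M2=0, M3=0, M4=1, M5=0, M6=0, M7=1 [stuck-at-1], M8=0, M9=0 → 0 — matches
Only M7 stuck-at-1 reproduces the observed 0.

M7 stuck-at-1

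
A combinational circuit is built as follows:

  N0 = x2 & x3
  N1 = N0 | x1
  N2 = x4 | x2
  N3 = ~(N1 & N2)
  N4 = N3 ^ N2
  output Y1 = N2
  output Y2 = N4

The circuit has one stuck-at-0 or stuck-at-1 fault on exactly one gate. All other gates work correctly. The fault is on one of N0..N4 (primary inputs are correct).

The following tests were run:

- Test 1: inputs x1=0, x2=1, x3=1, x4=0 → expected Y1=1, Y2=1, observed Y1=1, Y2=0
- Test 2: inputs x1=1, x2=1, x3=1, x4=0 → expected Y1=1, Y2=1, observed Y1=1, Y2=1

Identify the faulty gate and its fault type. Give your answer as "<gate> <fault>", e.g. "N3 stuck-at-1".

N0 stuck-at-0

Fault-free values for test 1 (x1=0, x2=1, x3=1, x4=0): N0=1, N1=1, N2=1, N3=0, N4=1, giving Y1=1, Y2=1. Observed Y1=1, Y2=0.
Test 1: faults giving observed Y1=1, Y2=0 are {N0 stuck-at-0, N1 stuck-at-0, N3 stuck-at-1, N4 stuck-at-0}.
Test 2 (x1=1, x2=1, x3=1, x4=0): fault-free N0=1, N1=1, N2=1, N3=0, N4=1 → Y1=1, Y2=1; observed Y1=1, Y2=1. Eliminates N1 stuck-at-0, N3 stuck-at-1, N4 stuck-at-0.
Only N0 stuck-at-0 is consistent with every test.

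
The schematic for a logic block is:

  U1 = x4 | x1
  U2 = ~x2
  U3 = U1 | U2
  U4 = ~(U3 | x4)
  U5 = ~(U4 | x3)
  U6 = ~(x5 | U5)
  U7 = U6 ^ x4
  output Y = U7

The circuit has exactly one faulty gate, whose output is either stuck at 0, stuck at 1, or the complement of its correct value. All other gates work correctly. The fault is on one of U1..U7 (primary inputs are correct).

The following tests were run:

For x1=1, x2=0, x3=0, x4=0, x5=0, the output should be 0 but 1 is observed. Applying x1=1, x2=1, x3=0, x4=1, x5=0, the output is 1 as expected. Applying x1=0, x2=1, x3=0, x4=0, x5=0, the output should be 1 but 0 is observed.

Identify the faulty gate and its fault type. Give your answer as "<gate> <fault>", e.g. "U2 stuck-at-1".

U3 inverted output

Fault-free values for test 1 (x1=1, x2=0, x3=0, x4=0, x5=0): U1=1, U2=1, U3=1, U4=0, U5=1, U6=0, U7=0, giving Y=0. Observed 1.
Test 1: faults giving observed 1 are {U3 stuck-at-0, U3 inverted output, U4 stuck-at-1, U4 inverted output, U5 stuck-at-0, U5 inverted output, U6 stuck-at-1, U6 inverted output, U7 stuck-at-1, U7 inverted output}.
Test 2 (x1=1, x2=1, x3=0, x4=1, x5=0): fault-free U1=1, U2=0, U3=1, U4=0, U5=1, U6=0, U7=1 → 1; observed 1. Eliminates U4 stuck-at-1, U4 inverted output, U5 stuck-at-0, U5 inverted output, U6 stuck-at-1, U6 inverted output, U7 inverted output.
Test 3 (x1=0, x2=1, x3=0, x4=0, x5=0): fault-free U1=0, U2=0, U3=0, U4=1, U5=0, U6=1, U7=1 → 1; observed 0. Eliminates U3 stuck-at-0, U7 stuck-at-1.
Only U3 inverted output is consistent with every test.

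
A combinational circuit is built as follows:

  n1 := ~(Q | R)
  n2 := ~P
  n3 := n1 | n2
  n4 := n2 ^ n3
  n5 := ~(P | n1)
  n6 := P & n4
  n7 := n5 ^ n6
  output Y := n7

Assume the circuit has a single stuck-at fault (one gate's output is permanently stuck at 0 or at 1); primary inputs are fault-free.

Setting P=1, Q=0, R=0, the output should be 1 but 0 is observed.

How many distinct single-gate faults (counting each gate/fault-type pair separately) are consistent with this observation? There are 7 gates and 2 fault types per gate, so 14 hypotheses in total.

7

Fault-free: n1=1, n2=0, n3=1, n4=1, n5=0, n6=1, n7=1 → 1. Observed 0.
  n1 stuck-at-0: output 0 ✓
  n1 stuck-at-1: output 1 ✗
  n2 stuck-at-0: output 1 ✗
  n2 stuck-at-1: output 0 ✓
  n3 stuck-at-0: output 0 ✓
  n3 stuck-at-1: output 1 ✗
  n4 stuck-at-0: output 0 ✓
  n4 stuck-at-1: output 1 ✗
  n5 stuck-at-0: output 1 ✗
  n5 stuck-at-1: output 0 ✓
  n6 stuck-at-0: output 0 ✓
  n6 stuck-at-1: output 1 ✗
  n7 stuck-at-0: output 0 ✓
  n7 stuck-at-1: output 1 ✗
Consistent faults: {n1 stuck-at-0, n2 stuck-at-1, n3 stuck-at-0, n4 stuck-at-0, n5 stuck-at-1, n6 stuck-at-0, n7 stuck-at-0} — 7 in all.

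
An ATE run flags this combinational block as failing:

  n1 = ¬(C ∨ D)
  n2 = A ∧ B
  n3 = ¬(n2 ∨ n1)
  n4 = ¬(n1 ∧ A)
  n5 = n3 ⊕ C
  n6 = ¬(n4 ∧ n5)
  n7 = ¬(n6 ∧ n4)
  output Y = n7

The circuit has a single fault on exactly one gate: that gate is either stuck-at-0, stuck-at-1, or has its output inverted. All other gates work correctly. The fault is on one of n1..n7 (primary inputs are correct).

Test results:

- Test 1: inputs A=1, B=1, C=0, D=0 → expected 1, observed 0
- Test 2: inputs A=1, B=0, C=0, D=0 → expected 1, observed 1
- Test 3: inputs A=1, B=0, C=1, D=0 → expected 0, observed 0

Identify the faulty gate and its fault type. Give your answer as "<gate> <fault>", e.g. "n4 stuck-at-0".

Fault-free values for test 1 (A=1, B=1, C=0, D=0): n1=1, n2=1, n3=0, n4=0, n5=0, n6=1, n7=1, giving Y=1. Observed 0.
Test 1: faults giving observed 0 are {n1 stuck-at-0, n1 inverted output, n4 stuck-at-1, n4 inverted output, n7 stuck-at-0, n7 inverted output}.
Test 2 (A=1, B=0, C=0, D=0): fault-free n1=1, n2=0, n3=0, n4=0, n5=0, n6=1, n7=1 → 1; observed 1. Eliminates n4 stuck-at-1, n4 inverted output, n7 stuck-at-0, n7 inverted output.
Test 3 (A=1, B=0, C=1, D=0): fault-free n1=0, n2=0, n3=1, n4=1, n5=0, n6=1, n7=0 → 0; observed 0. Eliminates n1 inverted output.
Only n1 stuck-at-0 is consistent with every test.

n1 stuck-at-0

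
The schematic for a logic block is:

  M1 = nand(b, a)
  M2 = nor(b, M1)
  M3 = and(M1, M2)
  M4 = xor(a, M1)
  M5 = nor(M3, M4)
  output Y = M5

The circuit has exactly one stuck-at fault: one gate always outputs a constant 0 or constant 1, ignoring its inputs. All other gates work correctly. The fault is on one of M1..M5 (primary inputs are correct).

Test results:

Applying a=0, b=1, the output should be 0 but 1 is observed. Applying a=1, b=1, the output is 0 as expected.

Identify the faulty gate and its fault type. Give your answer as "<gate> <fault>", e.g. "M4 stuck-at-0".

Fault-free values for test 1 (a=0, b=1): M1=1, M2=0, M3=0, M4=1, M5=0, giving Y=0. Observed 1.
Test 1: faults giving observed 1 are {M1 stuck-at-0, M4 stuck-at-0, M5 stuck-at-1}.
Test 2 (a=1, b=1): fault-free M1=0, M2=0, M3=0, M4=1, M5=0 → 0; observed 0. Eliminates M4 stuck-at-0, M5 stuck-at-1.
Only M1 stuck-at-0 is consistent with every test.

M1 stuck-at-0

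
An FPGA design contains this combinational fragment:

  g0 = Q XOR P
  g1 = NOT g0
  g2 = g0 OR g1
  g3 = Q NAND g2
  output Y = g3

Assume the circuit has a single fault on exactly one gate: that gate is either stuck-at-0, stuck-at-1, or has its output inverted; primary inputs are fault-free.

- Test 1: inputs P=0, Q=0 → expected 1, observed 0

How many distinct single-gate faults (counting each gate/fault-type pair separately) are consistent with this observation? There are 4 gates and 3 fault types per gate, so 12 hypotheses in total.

2

Fault-free: g0=0, g1=1, g2=1, g3=1 → 1. Observed 0.
  g0 stuck-at-0: output 1 ✗
  g0 stuck-at-1: output 1 ✗
  g0 inverted output: output 1 ✗
  g1 stuck-at-0: output 1 ✗
  g1 stuck-at-1: output 1 ✗
  g1 inverted output: output 1 ✗
  g2 stuck-at-0: output 1 ✗
  g2 stuck-at-1: output 1 ✗
  g2 inverted output: output 1 ✗
  g3 stuck-at-0: output 0 ✓
  g3 stuck-at-1: output 1 ✗
  g3 inverted output: output 0 ✓
Consistent faults: {g3 stuck-at-0, g3 inverted output} — 2 in all.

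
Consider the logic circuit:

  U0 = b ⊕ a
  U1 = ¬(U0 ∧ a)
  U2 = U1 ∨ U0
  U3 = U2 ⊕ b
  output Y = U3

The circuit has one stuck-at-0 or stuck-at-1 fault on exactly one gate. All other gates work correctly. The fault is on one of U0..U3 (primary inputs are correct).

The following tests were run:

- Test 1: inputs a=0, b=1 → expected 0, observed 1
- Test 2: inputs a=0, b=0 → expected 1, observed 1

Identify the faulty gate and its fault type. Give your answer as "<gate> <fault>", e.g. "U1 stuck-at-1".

U3 stuck-at-1

Fault-free values for test 1 (a=0, b=1): U0=1, U1=1, U2=1, U3=0, giving Y=0. Observed 1.
Test 1: faults giving observed 1 are {U2 stuck-at-0, U3 stuck-at-1}.
Test 2 (a=0, b=0): fault-free U0=0, U1=1, U2=1, U3=1 → 1; observed 1. Eliminates U2 stuck-at-0.
Only U3 stuck-at-1 is consistent with every test.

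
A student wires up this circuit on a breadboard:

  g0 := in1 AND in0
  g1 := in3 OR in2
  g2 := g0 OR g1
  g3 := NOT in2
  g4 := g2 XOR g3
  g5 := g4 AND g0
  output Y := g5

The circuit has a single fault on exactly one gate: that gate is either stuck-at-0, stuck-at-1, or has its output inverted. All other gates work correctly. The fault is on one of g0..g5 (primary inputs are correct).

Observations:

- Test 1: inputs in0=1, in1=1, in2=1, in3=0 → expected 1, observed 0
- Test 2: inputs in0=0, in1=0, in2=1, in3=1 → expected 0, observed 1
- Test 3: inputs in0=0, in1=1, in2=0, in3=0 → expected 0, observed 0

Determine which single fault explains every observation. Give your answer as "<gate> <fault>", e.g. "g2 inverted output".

g0 inverted output

Fault-free values for test 1 (in0=1, in1=1, in2=1, in3=0): g0=1, g1=1, g2=1, g3=0, g4=1, g5=1, giving Y=1. Observed 0.
Test 1: faults giving observed 0 are {g0 stuck-at-0, g0 inverted output, g2 stuck-at-0, g2 inverted output, g3 stuck-at-1, g3 inverted output, g4 stuck-at-0, g4 inverted output, g5 stuck-at-0, g5 inverted output}.
Test 2 (in0=0, in1=0, in2=1, in3=1): fault-free g0=0, g1=1, g2=1, g3=0, g4=1, g5=0 → 0; observed 1. Eliminates g0 stuck-at-0, g2 stuck-at-0, g2 inverted output, g3 stuck-at-1, g3 inverted output, g4 stuck-at-0, g4 inverted output, g5 stuck-at-0.
Test 3 (in0=0, in1=1, in2=0, in3=0): fault-free g0=0, g1=0, g2=0, g3=1, g4=1, g5=0 → 0; observed 0. Eliminates g5 inverted output.
Only g0 inverted output is consistent with every test.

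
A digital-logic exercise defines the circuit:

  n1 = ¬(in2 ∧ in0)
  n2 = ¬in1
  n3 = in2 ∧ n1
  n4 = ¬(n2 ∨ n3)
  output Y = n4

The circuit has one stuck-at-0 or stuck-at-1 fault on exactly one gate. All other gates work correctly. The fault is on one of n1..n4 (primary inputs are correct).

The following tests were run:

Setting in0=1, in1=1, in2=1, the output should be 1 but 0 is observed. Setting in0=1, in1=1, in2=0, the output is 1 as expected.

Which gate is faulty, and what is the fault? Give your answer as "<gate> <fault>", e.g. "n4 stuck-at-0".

Fault-free values for test 1 (in0=1, in1=1, in2=1): n1=0, n2=0, n3=0, n4=1, giving Y=1. Observed 0.
Test 1: faults giving observed 0 are {n1 stuck-at-1, n2 stuck-at-1, n3 stuck-at-1, n4 stuck-at-0}.
Test 2 (in0=1, in1=1, in2=0): fault-free n1=1, n2=0, n3=0, n4=1 → 1; observed 1. Eliminates n2 stuck-at-1, n3 stuck-at-1, n4 stuck-at-0.
Only n1 stuck-at-1 is consistent with every test.

n1 stuck-at-1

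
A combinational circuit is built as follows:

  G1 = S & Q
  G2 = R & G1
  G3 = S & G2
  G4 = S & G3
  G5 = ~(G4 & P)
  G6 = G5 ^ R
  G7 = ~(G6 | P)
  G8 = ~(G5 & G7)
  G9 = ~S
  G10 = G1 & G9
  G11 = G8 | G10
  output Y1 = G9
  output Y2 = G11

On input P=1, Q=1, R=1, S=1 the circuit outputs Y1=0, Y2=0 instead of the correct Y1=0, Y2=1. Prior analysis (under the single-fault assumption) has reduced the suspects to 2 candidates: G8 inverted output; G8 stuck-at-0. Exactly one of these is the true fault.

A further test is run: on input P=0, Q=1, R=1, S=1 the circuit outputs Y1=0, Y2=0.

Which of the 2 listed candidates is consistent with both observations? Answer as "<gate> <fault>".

Evaluate each candidate on input P=0, Q=1, R=1, S=1:
  G8 inverted output: G1=1, G2=1, G3=1, G4=1, G5=1, G6=0, G7=1, G8=1 [inverted output], G9=0, G10=0, G11=1 → Y1=0, Y2=1 — eliminated
  G8 stuck-at-0: G1=1, G2=1, G3=1, G4=1, G5=1, G6=0, G7=1, G8=0 [stuck-at-0], G9=0, G10=0, G11=0 → Y1=0, Y2=0 — matches
Only G8 stuck-at-0 reproduces the observed Y1=0, Y2=0.

G8 stuck-at-0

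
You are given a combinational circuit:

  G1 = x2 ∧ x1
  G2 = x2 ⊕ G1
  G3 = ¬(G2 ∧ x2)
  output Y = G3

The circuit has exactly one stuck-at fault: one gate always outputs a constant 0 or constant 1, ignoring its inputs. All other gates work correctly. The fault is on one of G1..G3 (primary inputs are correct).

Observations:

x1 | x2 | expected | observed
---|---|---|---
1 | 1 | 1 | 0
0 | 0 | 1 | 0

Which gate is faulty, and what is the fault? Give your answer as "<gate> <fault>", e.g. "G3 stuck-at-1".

Fault-free values for test 1 (x1=1, x2=1): G1=1, G2=0, G3=1, giving Y=1. Observed 0.
Test 1: faults giving observed 0 are {G1 stuck-at-0, G2 stuck-at-1, G3 stuck-at-0}.
Test 2 (x1=0, x2=0): fault-free G1=0, G2=0, G3=1 → 1; observed 0. Eliminates G1 stuck-at-0, G2 stuck-at-1.
Only G3 stuck-at-0 is consistent with every test.

G3 stuck-at-0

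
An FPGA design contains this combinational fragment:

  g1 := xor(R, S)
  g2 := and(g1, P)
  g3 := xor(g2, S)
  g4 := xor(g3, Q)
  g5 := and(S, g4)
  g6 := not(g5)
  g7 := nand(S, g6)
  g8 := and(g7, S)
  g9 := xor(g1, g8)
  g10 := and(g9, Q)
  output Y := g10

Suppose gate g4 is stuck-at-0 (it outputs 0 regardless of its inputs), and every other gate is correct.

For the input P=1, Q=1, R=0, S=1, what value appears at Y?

1

Propagate with g4 forced: g1=1, g2=1, g3=0, g4=0 [stuck-at-0], g5=0, g6=1, g7=0, g8=0, g9=1, g10=1.
So Y = 1. (Without the fault it would be 0.)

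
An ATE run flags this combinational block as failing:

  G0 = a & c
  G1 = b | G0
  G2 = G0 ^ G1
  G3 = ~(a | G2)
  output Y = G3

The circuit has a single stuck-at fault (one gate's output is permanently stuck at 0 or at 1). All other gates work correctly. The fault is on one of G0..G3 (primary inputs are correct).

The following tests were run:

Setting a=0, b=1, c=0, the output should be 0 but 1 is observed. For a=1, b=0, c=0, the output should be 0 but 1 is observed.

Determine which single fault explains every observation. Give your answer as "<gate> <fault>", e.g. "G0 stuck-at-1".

Fault-free values for test 1 (a=0, b=1, c=0): G0=0, G1=1, G2=1, G3=0, giving Y=0. Observed 1.
Test 1: faults giving observed 1 are {G0 stuck-at-1, G1 stuck-at-0, G2 stuck-at-0, G3 stuck-at-1}.
Test 2 (a=1, b=0, c=0): fault-free G0=0, G1=0, G2=0, G3=0 → 0; observed 1. Eliminates G0 stuck-at-1, G1 stuck-at-0, G2 stuck-at-0.
Only G3 stuck-at-1 is consistent with every test.

G3 stuck-at-1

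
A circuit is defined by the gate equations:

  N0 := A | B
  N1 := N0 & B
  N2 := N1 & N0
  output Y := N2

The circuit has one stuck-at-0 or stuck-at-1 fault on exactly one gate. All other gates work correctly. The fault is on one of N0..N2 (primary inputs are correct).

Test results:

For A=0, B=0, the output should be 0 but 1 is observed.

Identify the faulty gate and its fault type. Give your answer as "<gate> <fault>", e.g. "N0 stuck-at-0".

N2 stuck-at-1

Fault-free values for test 1 (A=0, B=0): N0=0, N1=0, N2=0, giving Y=0. Observed 1.
Test 1: faults giving observed 1 are {N2 stuck-at-1}.
Only N2 stuck-at-1 is consistent with every test.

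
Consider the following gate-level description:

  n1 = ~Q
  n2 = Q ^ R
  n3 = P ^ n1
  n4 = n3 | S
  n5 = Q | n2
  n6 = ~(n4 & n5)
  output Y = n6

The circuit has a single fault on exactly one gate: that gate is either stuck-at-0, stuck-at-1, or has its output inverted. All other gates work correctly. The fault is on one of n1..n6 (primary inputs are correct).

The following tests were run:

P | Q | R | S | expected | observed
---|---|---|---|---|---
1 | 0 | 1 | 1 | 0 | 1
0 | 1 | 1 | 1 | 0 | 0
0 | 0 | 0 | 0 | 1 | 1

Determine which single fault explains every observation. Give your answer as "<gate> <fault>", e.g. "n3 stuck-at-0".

n2 stuck-at-0

Fault-free values for test 1 (P=1, Q=0, R=1, S=1): n1=1, n2=1, n3=0, n4=1, n5=1, n6=0, giving Y=0. Observed 1.
Test 1: faults giving observed 1 are {n2 stuck-at-0, n2 inverted output, n4 stuck-at-0, n4 inverted output, n5 stuck-at-0, n5 inverted output, n6 stuck-at-1, n6 inverted output}.
Test 2 (P=0, Q=1, R=1, S=1): fault-free n1=0, n2=0, n3=0, n4=1, n5=1, n6=0 → 0; observed 0. Eliminates n4 stuck-at-0, n4 inverted output, n5 stuck-at-0, n5 inverted output, n6 stuck-at-1, n6 inverted output.
Test 3 (P=0, Q=0, R=0, S=0): fault-free n1=1, n2=0, n3=1, n4=1, n5=0, n6=1 → 1; observed 1. Eliminates n2 inverted output.
Only n2 stuck-at-0 is consistent with every test.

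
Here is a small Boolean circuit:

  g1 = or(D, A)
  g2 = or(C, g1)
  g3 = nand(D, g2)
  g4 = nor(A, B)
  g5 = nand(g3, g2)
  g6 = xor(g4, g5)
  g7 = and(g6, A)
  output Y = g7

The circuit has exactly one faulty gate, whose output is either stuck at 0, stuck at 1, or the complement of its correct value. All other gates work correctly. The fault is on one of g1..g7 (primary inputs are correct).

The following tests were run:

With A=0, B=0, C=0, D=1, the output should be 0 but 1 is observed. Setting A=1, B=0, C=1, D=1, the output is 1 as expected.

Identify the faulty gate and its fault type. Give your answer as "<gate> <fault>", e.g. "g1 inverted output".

Fault-free values for test 1 (A=0, B=0, C=0, D=1): g1=1, g2=1, g3=0, g4=1, g5=1, g6=0, g7=0, giving Y=0. Observed 1.
Test 1: faults giving observed 1 are {g7 stuck-at-1, g7 inverted output}.
Test 2 (A=1, B=0, C=1, D=1): fault-free g1=1, g2=1, g3=0, g4=0, g5=1, g6=1, g7=1 → 1; observed 1. Eliminates g7 inverted output.
Only g7 stuck-at-1 is consistent with every test.

g7 stuck-at-1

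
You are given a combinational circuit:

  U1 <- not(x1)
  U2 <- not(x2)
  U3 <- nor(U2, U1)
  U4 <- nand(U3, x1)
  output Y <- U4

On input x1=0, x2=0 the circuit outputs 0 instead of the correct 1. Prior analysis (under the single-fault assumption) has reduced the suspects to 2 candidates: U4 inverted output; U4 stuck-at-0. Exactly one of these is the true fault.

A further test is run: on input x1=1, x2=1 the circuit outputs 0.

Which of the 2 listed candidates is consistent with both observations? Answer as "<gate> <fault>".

Evaluate each candidate on input x1=1, x2=1:
  U4 inverted output: U1=0, U2=0, U3=1, U4=1 [inverted output] → 1 — eliminated
  U4 stuck-at-0: U1=0, U2=0, U3=1, U4=0 [stuck-at-0] → 0 — matches
Only U4 stuck-at-0 reproduces the observed 0.

U4 stuck-at-0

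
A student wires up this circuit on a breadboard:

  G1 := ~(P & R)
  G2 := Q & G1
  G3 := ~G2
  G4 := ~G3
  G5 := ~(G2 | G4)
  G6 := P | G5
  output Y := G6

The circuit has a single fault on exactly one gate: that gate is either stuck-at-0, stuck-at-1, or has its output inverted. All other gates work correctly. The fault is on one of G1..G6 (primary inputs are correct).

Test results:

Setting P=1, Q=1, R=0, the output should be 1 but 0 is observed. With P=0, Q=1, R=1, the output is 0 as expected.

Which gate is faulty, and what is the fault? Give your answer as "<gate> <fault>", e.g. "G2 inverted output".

G6 stuck-at-0

Fault-free values for test 1 (P=1, Q=1, R=0): G1=1, G2=1, G3=0, G4=1, G5=0, G6=1, giving Y=1. Observed 0.
Test 1: faults giving observed 0 are {G6 stuck-at-0, G6 inverted output}.
Test 2 (P=0, Q=1, R=1): fault-free G1=1, G2=1, G3=0, G4=1, G5=0, G6=0 → 0; observed 0. Eliminates G6 inverted output.
Only G6 stuck-at-0 is consistent with every test.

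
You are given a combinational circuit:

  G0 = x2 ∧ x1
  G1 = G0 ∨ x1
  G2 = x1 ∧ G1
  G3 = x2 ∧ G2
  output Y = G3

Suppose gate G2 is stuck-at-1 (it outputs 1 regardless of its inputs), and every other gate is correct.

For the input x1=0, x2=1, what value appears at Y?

Propagate with G2 forced: G0=0, G1=0, G2=1 [stuck-at-1], G3=1.
So Y = 1. (Without the fault it would be 0.)

1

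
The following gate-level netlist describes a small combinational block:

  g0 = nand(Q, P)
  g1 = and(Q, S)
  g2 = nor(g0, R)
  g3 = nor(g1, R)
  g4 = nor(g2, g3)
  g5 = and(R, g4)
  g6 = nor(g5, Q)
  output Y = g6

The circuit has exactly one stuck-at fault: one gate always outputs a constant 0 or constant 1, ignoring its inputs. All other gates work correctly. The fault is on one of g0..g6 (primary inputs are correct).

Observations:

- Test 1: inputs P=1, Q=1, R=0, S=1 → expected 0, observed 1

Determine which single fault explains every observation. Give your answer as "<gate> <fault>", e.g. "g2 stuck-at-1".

g6 stuck-at-1

Fault-free values for test 1 (P=1, Q=1, R=0, S=1): g0=0, g1=1, g2=1, g3=0, g4=0, g5=0, g6=0, giving Y=0. Observed 1.
Test 1: faults giving observed 1 are {g6 stuck-at-1}.
Only g6 stuck-at-1 is consistent with every test.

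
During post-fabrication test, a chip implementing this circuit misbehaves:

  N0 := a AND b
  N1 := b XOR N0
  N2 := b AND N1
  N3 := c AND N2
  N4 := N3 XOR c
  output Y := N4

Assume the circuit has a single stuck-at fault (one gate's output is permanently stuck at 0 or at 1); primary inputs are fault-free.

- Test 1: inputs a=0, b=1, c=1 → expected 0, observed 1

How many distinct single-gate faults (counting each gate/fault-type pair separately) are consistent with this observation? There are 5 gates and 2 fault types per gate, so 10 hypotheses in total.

Fault-free: N0=0, N1=1, N2=1, N3=1, N4=0 → 0. Observed 1.
  N0 stuck-at-0: output 0 ✗
  N0 stuck-at-1: output 1 ✓
  N1 stuck-at-0: output 1 ✓
  N1 stuck-at-1: output 0 ✗
  N2 stuck-at-0: output 1 ✓
  N2 stuck-at-1: output 0 ✗
  N3 stuck-at-0: output 1 ✓
  N3 stuck-at-1: output 0 ✗
  N4 stuck-at-0: output 0 ✗
  N4 stuck-at-1: output 1 ✓
Consistent faults: {N0 stuck-at-1, N1 stuck-at-0, N2 stuck-at-0, N3 stuck-at-0, N4 stuck-at-1} — 5 in all.

5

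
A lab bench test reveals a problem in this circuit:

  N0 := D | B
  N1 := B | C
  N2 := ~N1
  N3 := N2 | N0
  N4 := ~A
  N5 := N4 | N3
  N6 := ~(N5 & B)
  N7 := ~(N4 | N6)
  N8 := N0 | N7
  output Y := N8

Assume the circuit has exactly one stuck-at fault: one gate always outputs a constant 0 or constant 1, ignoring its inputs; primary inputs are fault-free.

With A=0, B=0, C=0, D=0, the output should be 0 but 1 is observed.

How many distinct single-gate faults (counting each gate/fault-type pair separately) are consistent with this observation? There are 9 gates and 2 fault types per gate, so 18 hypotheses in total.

Fault-free: N0=0, N1=0, N2=1, N3=1, N4=1, N5=1, N6=1, N7=0, N8=0 → 0. Observed 1.
  N0: stuck-at-1 ✓; others ✗
  N1: none of the 2 fault types match ✗
  N2: none of the 2 fault types match ✗
  N3: none of the 2 fault types match ✗
  N4: none of the 2 fault types match ✗
  N5: none of the 2 fault types match ✗
  N6: none of the 2 fault types match ✗
  N7: stuck-at-1 ✓; others ✗
  N8: stuck-at-1 ✓; others ✗
Consistent faults: {N0 stuck-at-1, N7 stuck-at-1, N8 stuck-at-1} — 3 in all.

3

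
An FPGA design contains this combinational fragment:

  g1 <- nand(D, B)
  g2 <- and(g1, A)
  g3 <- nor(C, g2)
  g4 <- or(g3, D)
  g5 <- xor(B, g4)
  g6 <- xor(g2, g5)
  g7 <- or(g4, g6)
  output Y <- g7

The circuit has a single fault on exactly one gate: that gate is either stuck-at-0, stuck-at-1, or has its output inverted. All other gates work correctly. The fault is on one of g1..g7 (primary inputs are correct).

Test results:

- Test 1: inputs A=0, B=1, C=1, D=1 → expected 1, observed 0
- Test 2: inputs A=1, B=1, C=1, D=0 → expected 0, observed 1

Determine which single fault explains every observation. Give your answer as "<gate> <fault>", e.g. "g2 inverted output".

g7 inverted output

Fault-free values for test 1 (A=0, B=1, C=1, D=1): g1=0, g2=0, g3=0, g4=1, g5=0, g6=0, g7=1, giving Y=1. Observed 0.
Test 1: faults giving observed 0 are {g7 stuck-at-0, g7 inverted output}.
Test 2 (A=1, B=1, C=1, D=0): fault-free g1=1, g2=1, g3=0, g4=0, g5=1, g6=0, g7=0 → 0; observed 1. Eliminates g7 stuck-at-0.
Only g7 inverted output is consistent with every test.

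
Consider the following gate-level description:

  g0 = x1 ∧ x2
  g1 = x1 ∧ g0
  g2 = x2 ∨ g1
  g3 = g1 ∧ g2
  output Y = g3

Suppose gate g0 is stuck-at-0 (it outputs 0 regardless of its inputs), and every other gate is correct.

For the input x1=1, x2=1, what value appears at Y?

0

Propagate with g0 forced: g0=0 [stuck-at-0], g1=0, g2=1, g3=0.
So Y = 0. (Without the fault it would be 1.)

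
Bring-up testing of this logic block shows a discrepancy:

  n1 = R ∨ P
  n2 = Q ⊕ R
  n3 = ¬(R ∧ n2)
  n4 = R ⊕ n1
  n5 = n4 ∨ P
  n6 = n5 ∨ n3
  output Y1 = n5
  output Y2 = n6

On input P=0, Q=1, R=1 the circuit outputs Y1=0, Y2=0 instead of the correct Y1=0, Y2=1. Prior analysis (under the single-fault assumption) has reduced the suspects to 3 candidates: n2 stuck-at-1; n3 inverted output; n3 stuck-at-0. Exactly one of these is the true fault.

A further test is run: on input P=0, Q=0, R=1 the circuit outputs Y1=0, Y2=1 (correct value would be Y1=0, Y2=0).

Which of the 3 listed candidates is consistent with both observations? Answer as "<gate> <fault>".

Evaluate each candidate on input P=0, Q=0, R=1:
  n2 stuck-at-1: n1=1, n2=1 [stuck-at-1], n3=0, n4=0, n5=0, n6=0 → Y1=0, Y2=0 — eliminated
  n3 inverted output: n1=1, n2=1, n3=1 [inverted output], n4=0, n5=0, n6=1 → Y1=0, Y2=1 — matches
  n3 stuck-at-0: n1=1, n2=1, n3=0 [stuck-at-0], n4=0, n5=0, n6=0 → Y1=0, Y2=0 — eliminated
Only n3 inverted output reproduces the observed Y1=0, Y2=1.

n3 inverted output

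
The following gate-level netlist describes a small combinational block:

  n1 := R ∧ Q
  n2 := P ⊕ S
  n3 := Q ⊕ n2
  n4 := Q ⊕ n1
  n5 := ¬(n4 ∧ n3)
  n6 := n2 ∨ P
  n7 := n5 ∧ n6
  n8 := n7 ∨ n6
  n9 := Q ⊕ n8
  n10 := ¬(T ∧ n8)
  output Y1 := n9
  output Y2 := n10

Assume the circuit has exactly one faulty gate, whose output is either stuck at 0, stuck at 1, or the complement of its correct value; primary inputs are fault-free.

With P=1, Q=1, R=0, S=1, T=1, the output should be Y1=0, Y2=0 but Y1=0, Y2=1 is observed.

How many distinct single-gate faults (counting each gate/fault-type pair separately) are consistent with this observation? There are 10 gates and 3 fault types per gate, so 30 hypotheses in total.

Fault-free: n1=0, n2=0, n3=1, n4=1, n5=0, n6=1, n7=0, n8=1, n9=0, n10=0 → Y1=0, Y2=0. Observed Y1=0, Y2=1.
  n1: none of the 3 fault types match ✗
  n2: none of the 3 fault types match ✗
  n3: none of the 3 fault types match ✗
  n4: none of the 3 fault types match ✗
  n5: none of the 3 fault types match ✗
  n6: none of the 3 fault types match ✗
  n7: none of the 3 fault types match ✗
  n8: none of the 3 fault types match ✗
  n9: none of the 3 fault types match ✗
  n10: stuck-at-1, inverted output ✓; others ✗
Consistent faults: {n10 stuck-at-1, n10 inverted output} — 2 in all.

2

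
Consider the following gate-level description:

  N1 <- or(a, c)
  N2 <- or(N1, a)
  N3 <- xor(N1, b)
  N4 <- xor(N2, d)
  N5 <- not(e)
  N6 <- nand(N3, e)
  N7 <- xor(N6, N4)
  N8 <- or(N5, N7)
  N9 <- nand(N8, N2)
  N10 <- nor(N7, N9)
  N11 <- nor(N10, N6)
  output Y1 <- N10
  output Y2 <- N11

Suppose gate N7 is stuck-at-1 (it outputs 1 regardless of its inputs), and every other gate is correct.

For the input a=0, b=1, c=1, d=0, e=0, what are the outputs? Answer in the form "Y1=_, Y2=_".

Propagate with N7 forced: N1=1, N2=1, N3=0, N4=1, N5=1, N6=1, N7=1 [stuck-at-1], N8=1, N9=0, N10=0, N11=0.
So the outputs are Y1=0, Y2=0. (Without the fault they would be Y1=1, Y2=0.)

Y1=0, Y2=0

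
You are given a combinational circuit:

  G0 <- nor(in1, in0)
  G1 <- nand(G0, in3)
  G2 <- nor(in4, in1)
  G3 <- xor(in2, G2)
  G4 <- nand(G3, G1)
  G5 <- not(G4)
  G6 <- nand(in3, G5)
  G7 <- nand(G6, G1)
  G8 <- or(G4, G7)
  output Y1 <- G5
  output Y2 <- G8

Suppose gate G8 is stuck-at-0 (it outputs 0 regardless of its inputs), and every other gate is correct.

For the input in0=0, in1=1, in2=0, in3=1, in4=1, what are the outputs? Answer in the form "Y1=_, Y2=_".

Propagate with G8 forced: G0=0, G1=1, G2=0, G3=0, G4=1, G5=0, G6=1, G7=0, G8=0 [stuck-at-0].
So the outputs are Y1=0, Y2=0. (Without the fault they would be Y1=0, Y2=1.)

Y1=0, Y2=0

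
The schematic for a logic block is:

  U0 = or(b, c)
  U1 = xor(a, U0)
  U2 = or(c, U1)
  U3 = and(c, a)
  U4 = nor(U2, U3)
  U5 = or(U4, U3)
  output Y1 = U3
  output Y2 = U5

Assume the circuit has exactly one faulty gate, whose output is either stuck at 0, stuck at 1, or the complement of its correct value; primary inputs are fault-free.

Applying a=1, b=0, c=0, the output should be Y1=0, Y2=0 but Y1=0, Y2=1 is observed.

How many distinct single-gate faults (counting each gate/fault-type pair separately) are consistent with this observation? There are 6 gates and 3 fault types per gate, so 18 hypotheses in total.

10

Fault-free: U0=0, U1=1, U2=1, U3=0, U4=0, U5=0 → Y1=0, Y2=0. Observed Y1=0, Y2=1.
  U0: stuck-at-1, inverted output ✓; others ✗
  U1: stuck-at-0, inverted output ✓; others ✗
  U2: stuck-at-0, inverted output ✓; others ✗
  U3: none of the 3 fault types match ✗
  U4: stuck-at-1, inverted output ✓; others ✗
  U5: stuck-at-1, inverted output ✓; others ✗
Consistent faults: {U0 stuck-at-1, U0 inverted output, U1 stuck-at-0, U1 inverted output, U2 stuck-at-0, U2 inverted output, U4 stuck-at-1, U4 inverted output, U5 stuck-at-1, U5 inverted output} — 10 in all.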